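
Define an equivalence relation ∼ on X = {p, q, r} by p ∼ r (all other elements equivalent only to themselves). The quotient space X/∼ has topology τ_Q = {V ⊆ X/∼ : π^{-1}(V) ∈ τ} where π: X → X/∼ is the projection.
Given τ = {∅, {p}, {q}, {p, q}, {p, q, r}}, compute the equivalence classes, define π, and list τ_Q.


X/∼ = {[p=r], [q]}; |τ_Q| = 3.

Equivalence classes: [p=r], [q].
Quotient map π: X → X/∼ sends p ↦ [p=r], q ↦ [q], r ↦ [p=r].
For each subset V ⊆ X/∼, compute π^{-1}(V) ⊆ X and check whether π^{-1}(V) ∈ τ. V is open in τ_Q iff π^{-1}(V) ∈ τ.
  V = {}: π^{-1}(V) = ∅ ∈ τ ✓.
  V = {[p=r]}: π^{-1}(V) = {p, r} ∉ τ ✗.
  V = {[q]}: π^{-1}(V) = {q} ∈ τ ✓.
  V = {[p=r], [q]}: π^{-1}(V) = {p, q, r} ∈ τ ✓.
Open sets in the quotient: τ_Q = {{}, {[q]}, {[p=r], [q]}} (3 elements).


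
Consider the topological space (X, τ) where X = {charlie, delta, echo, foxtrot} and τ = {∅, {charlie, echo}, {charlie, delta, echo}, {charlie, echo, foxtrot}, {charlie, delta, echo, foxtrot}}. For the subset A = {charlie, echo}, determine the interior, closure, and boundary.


int(A) = {charlie, echo}, cl(A) = {charlie, delta, echo, foxtrot}, ∂A = {delta, foxtrot}.

Closed sets in (X, τ) are complements of opens:
  closed(X, τ) = {∅, {delta}, {foxtrot}, {delta, foxtrot}, {charlie, delta, echo, foxtrot}}.
int(A) = ⋃ {U ∈ τ : U ⊆ A}. Opens contained in A: ∅, {charlie, echo}.
Taking the union of these: int(A) = {charlie, echo}.
cl(A) = ⋂ {C closed : A ⊆ C}. Closed sets containing A: {charlie, delta, echo, foxtrot}.
Intersecting these: cl(A) = {charlie, delta, echo, foxtrot}.
∂A = cl(A) ∖ int(A) = {charlie, delta, echo, foxtrot} ∖ {charlie, echo} = {delta, foxtrot}.


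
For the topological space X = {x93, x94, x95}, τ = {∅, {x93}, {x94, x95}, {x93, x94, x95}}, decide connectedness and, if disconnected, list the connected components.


(X, τ) is disconnected; components = [{x93}, {x94, x95}].

Find clopen sets (U ∈ τ with X ∖ U ∈ τ):
  U = ∅, X ∖ U = {x93, x94, x95} — both open, so U is clopen.
  U = {x93}, X ∖ U = {x94, x95} — both open, so U is clopen.
  U = {x94, x95}, X ∖ U = {x93} — both open, so U is clopen.
  U = {x93, x94, x95}, X ∖ U = ∅ — both open, so U is clopen.
Nontrivial clopen(s) exist: e.g. {x93}. So (X, τ) is disconnected.
Compute connected components by grouping points that agree on all clopens:
  component: {x93}
  component: {x94, x95}


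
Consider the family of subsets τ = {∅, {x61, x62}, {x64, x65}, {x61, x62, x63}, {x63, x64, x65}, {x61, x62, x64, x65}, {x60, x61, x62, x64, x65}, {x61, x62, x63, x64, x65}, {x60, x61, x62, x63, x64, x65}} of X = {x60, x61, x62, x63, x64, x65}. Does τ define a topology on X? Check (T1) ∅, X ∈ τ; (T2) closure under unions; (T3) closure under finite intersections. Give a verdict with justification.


τ is NOT a topology on X.

Axiom (T1): ∅ ∈ τ? Yes; X ∈ τ? Yes.
Axiom (T2/T3): check pairwise unions and intersections of members of τ.
Counterexample for (T3): {x61, x62, x63} ∩ {x63, x64, x65} = {x63} ∉ τ. Therefore τ is NOT a topology.


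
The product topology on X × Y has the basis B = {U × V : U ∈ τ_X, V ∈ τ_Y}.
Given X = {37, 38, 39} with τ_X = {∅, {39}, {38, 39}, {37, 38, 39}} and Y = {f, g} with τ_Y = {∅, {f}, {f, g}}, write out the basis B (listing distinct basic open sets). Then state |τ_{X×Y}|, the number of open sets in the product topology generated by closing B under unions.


Basis B = {∅ × ∅, {39} × {f}, {38, 39} × {f}, {39} × {f, g}, {37, 38, 39} × {f}, {38, 39} × {f, g}, {37, 38, 39} × {f, g}}; |τ_{X×Y}| = 10.

Enumerate products U × V with U ∈ τ_X, V ∈ τ_Y (deduplicated):
  ∅ × ∅ = {} (∅)
  {39} × {f} = {(39,f)}
  {38, 39} × {f} = {(38,f), (39,f)}
  {39} × {f, g} = {(39,f), (39,g)}
  {37, 38, 39} × {f} = {(37,f), (38,f), (39,f)}
  {38, 39} × {f, g} = {(38,f), (38,g), (39,f), (39,g)}
  {37, 38, 39} × {f, g} = {(37,f), (37,g), (38,f), (38,g), (39,f), (39,g)}
These 7 distinct sets form the basis B.
Close under arbitrary unions to get τ_{X×Y}; counting gives |τ_{X×Y}| = 10.


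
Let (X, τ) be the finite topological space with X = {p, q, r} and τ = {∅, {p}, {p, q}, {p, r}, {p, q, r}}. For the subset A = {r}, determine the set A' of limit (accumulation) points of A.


A' = ∅

For each x ∈ X, list the open sets U ∈ τ with x ∈ U, then check whether U ∩ (A ∖ {x}) ≠ ∅ for every such U.
  x = p: open {p} ∋ x has {p} ∩ (A ∖ {p}) = ∅, so x is NOT a limit point.
  x = q: open {p, q} ∋ x has {p, q} ∩ (A ∖ {q}) = ∅, so x is NOT a limit point.
  x = r: open {p, r} ∋ x has {p, r} ∩ (A ∖ {r}) = ∅, so x is NOT a limit point.
Collecting: A' = ∅.


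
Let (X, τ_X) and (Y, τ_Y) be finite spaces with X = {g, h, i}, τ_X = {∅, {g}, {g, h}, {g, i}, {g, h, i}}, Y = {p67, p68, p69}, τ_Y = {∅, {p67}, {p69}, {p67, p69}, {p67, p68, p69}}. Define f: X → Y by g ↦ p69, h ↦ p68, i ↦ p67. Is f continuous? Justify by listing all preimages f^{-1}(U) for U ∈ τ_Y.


f is NOT continuous.

Compute f^{-1}(U) for each U ∈ τ_Y:
  U = ∅: f^{-1}(U) = ∅ ∈ τ_X ✓.
  U = {p67}: f^{-1}(U) = {i} ∉ τ_X ✗.
  U = {p69}: f^{-1}(U) = {g} ∈ τ_X ✓.
  U = {p67, p69}: f^{-1}(U) = {g, i} ∈ τ_X ✓.
  U = {p67, p68, p69}: f^{-1}(U) = {g, h, i} ∈ τ_X ✓.
Found U = {p67} with f^{-1}(U) = {i} not in τ_X. Therefore f is NOT continuous.


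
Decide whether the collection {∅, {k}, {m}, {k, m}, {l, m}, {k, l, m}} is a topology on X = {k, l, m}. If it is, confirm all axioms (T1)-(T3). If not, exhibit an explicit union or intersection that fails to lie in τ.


τ IS a topology on X.

Axiom (T1): ∅ ∈ τ? Yes; X ∈ τ? Yes.
Axiom (T2/T3): check pairwise unions and intersections of members of τ.
All pairwise intersections and unions checked — each lies in τ. Therefore τ satisfies (T1), (T2), (T3): it IS a topology on X.


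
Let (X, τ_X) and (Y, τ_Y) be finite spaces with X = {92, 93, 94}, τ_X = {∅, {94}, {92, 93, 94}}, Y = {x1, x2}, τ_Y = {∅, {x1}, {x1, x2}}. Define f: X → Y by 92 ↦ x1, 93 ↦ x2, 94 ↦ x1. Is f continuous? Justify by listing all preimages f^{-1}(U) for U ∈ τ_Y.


f is NOT continuous.

Compute f^{-1}(U) for each U ∈ τ_Y:
  U = ∅: f^{-1}(U) = ∅ ∈ τ_X ✓.
  U = {x1}: f^{-1}(U) = {92, 94} ∉ τ_X ✗.
  U = {x1, x2}: f^{-1}(U) = {92, 93, 94} ∈ τ_X ✓.
Found U = {x1} with f^{-1}(U) = {92, 94} not in τ_X. Therefore f is NOT continuous.


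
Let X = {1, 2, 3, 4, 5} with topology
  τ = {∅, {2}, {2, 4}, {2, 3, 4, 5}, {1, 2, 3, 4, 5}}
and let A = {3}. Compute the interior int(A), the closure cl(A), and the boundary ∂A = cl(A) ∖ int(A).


int(A) = ∅, cl(A) = {1, 3, 5}, ∂A = {1, 3, 5}.

Closed sets in (X, τ) are complements of opens:
  closed(X, τ) = {∅, {1}, {1, 3, 5}, {1, 3, 4, 5}, {1, 2, 3, 4, 5}}.
int(A) = ⋃ {U ∈ τ : U ⊆ A}. Opens contained in A: ∅.
Taking the union of these: int(A) = ∅.
cl(A) = ⋂ {C closed : A ⊆ C}. Closed sets containing A: {1, 3, 5}, {1, 3, 4, 5}, {1, 2, 3, 4, 5}.
Intersecting these: cl(A) = {1, 3, 5}.
∂A = cl(A) ∖ int(A) = {1, 3, 5} ∖ ∅ = {1, 3, 5}.


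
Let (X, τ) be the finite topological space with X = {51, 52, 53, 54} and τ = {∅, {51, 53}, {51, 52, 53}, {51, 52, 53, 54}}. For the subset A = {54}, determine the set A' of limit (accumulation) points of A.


A' = ∅

For each x ∈ X, list the open sets U ∈ τ with x ∈ U, then check whether U ∩ (A ∖ {x}) ≠ ∅ for every such U.
  x = 51: open {51, 53} ∋ x has {51, 53} ∩ (A ∖ {51}) = ∅, so x is NOT a limit point.
  x = 52: open {51, 52, 53} ∋ x has {51, 52, 53} ∩ (A ∖ {52}) = ∅, so x is NOT a limit point.
  x = 53: open {51, 53} ∋ x has {51, 53} ∩ (A ∖ {53}) = ∅, so x is NOT a limit point.
  x = 54: open {51, 52, 53, 54} ∋ x has {51, 52, 53, 54} ∩ (A ∖ {54}) = ∅, so x is NOT a limit point.
Collecting: A' = ∅.


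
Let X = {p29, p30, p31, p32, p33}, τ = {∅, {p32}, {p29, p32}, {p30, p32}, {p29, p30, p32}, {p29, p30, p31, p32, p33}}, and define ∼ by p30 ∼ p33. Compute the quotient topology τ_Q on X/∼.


X/∼ = {[p29], [p30=p33], [p31], [p32]}; |τ_Q| = 4.

Equivalence classes: [p29], [p30=p33], [p31], [p32].
Quotient map π: X → X/∼ sends p29 ↦ [p29], p30 ↦ [p30=p33], p31 ↦ [p31], p32 ↦ [p32], p33 ↦ [p30=p33].
For each subset V ⊆ X/∼, compute π^{-1}(V) ⊆ X and check whether π^{-1}(V) ∈ τ. V is open in τ_Q iff π^{-1}(V) ∈ τ.
  V = {}: π^{-1}(V) = ∅ ∈ τ ✓.
  V = {[p29]}: π^{-1}(V) = {p29} ∉ τ ✗.
  V = {[p30=p33]}: π^{-1}(V) = {p30, p33} ∉ τ ✗.
  V = {[p29], [p30=p33]}: π^{-1}(V) = {p29, p30, p33} ∉ τ ✗.
  V = {[p31]}: π^{-1}(V) = {p31} ∉ τ ✗.
  V = {[p29], [p31]}: π^{-1}(V) = {p29, p31} ∉ τ ✗.
  V = {[p30=p33], [p31]}: π^{-1}(V) = {p30, p31, p33} ∉ τ ✗.
  V = {[p29], [p30=p33], [p31]}: π^{-1}(V) = {p29, p30, p31, p33} ∉ τ ✗.
  V = {[p32]}: π^{-1}(V) = {p32} ∈ τ ✓.
  V = {[p29], [p32]}: π^{-1}(V) = {p29, p32} ∈ τ ✓.
  V = {[p30=p33], [p32]}: π^{-1}(V) = {p30, p32, p33} ∉ τ ✗.
  V = {[p29], [p30=p33], [p32]}: π^{-1}(V) = {p29, p30, p32, p33} ∉ τ ✗.
  V = {[p31], [p32]}: π^{-1}(V) = {p31, p32} ∉ τ ✗.
  V = {[p29], [p31], [p32]}: π^{-1}(V) = {p29, p31, p32} ∉ τ ✗.
  V = {[p30=p33], [p31], [p32]}: π^{-1}(V) = {p30, p31, p32, p33} ∉ τ ✗.
  V = {[p29], [p30=p33], [p31], [p32]}: π^{-1}(V) = {p29, p30, p31, p32, p33} ∈ τ ✓.
Open sets in the quotient: τ_Q = {{}, {[p32]}, {[p29], [p32]}, {[p29], [p30=p33], [p31], [p32]}} (4 elements).


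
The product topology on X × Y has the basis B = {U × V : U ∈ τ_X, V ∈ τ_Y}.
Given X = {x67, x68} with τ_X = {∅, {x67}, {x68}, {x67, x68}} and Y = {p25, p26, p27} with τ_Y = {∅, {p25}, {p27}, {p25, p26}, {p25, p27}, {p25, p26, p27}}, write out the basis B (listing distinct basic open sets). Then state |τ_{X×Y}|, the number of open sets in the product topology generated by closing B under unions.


Basis B = {∅ × ∅, {x67} × {p25}, {x67} × {p27}, {x68} × {p25}, {x68} × {p27}, {x67} × {p25, p26}, {x67} × {p25, p27}, {x67, x68} × {p25}, {x67, x68} × {p27}, {x68} × {p25, p26}, {x68} × {p25, p27}, {x67} × {p25, p26, p27}, {x68} × {p25, p26, p27}, {x67, x68} × {p25, p26}, {x67, x68} × {p25, p27}, {x67, x68} × {p25, p26, p27}}; |τ_{X×Y}| = 36.

Enumerate products U × V with U ∈ τ_X, V ∈ τ_Y (deduplicated):
  ∅ × ∅ = {} (∅)
  {x67} × {p25} = {(x67,p25)}
  {x67} × {p27} = {(x67,p27)}
  {x68} × {p25} = {(x68,p25)}
  {x68} × {p27} = {(x68,p27)}
  {x67} × {p25, p26} = {(x67,p25), (x67,p26)}
  {x67} × {p25, p27} = {(x67,p25), (x67,p27)}
  {x67, x68} × {p25} = {(x67,p25), (x68,p25)}
  {x67, x68} × {p27} = {(x67,p27), (x68,p27)}
  {x68} × {p25, p26} = {(x68,p25), (x68,p26)}
  {x68} × {p25, p27} = {(x68,p25), (x68,p27)}
  {x67} × {p25, p26, p27} = {(x67,p25), (x67,p26), (x67,p27)}
  {x68} × {p25, p26, p27} = {(x68,p25), (x68,p26), (x68,p27)}
  {x67, x68} × {p25, p26} = {(x67,p25), (x67,p26), (x68,p25), (x68,p26)}
  {x67, x68} × {p25, p27} = {(x67,p25), (x67,p27), (x68,p25), (x68,p27)}
  {x67, x68} × {p25, p26, p27} = {(x67,p25), (x67,p26), (x67,p27), (x68,p25), (x68,p26), (x68,p27)}
These 16 distinct sets form the basis B.
Close under arbitrary unions to get τ_{X×Y}; counting gives |τ_{X×Y}| = 36.


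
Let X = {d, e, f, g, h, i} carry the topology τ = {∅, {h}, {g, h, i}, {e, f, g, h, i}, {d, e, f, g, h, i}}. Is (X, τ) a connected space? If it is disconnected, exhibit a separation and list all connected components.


(X, τ) is connected.

Find clopen sets (U ∈ τ with X ∖ U ∈ τ):
  U = ∅, X ∖ U = {d, e, f, g, h, i} — both open, so U is clopen.
  U = {d, e, f, g, h, i}, X ∖ U = ∅ — both open, so U is clopen.
Only trivial clopens (∅ and X) exist, so (X, τ) is connected.
Compute connected components by grouping points that agree on all clopens:
  component: {d, e, f, g, h, i}


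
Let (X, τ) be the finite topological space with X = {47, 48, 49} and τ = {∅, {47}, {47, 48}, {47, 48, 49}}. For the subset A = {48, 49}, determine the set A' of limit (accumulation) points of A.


A' = {49}

For each x ∈ X, list the open sets U ∈ τ with x ∈ U, then check whether U ∩ (A ∖ {x}) ≠ ∅ for every such U.
  x = 47: open {47} ∋ x has {47} ∩ (A ∖ {47}) = ∅, so x is NOT a limit point.
  x = 48: open {47, 48} ∋ x has {47, 48} ∩ (A ∖ {48}) = ∅, so x is NOT a limit point.
  x = 49: opens ∋ x are {47, 48, 49}; each meets A ∖ {49}, so x IS a limit point.
Collecting: A' = {49}.


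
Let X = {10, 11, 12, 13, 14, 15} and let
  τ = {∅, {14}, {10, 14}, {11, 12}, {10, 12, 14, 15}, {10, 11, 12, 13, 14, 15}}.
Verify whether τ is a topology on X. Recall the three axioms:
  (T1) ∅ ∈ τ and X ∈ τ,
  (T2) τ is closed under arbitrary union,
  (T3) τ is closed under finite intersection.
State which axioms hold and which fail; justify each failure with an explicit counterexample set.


τ is NOT a topology on X.

Axiom (T1): ∅ ∈ τ? Yes; X ∈ τ? Yes.
Axiom (T2/T3): check pairwise unions and intersections of members of τ.
Counterexample for (T2): {14} ∪ {11, 12} = {11, 12, 14} ∉ τ. Therefore τ is NOT a topology.


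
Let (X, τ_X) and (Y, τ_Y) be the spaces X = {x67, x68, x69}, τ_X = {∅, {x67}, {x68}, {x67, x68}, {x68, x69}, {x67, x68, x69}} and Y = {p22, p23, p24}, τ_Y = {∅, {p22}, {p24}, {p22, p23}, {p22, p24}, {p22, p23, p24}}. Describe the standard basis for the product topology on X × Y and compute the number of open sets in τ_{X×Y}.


Basis B = {∅ × ∅, {x67} × {p22}, {x67} × {p24}, {x68} × {p22}, {x68} × {p24}, {x67} × {p22, p23}, {x67} × {p22, p24}, {x67, x68} × {p22}, {x67, x68} × {p24}, {x68} × {p22, p23}, {x68} × {p22, p24}, {x68, x69} × {p22}, {x68, x69} × {p24}, {x67} × {p22, p23, p24}, {x67, x68, x69} × {p22}, {x67, x68, x69} × {p24}, {x68} × {p22, p23, p24}, {x67, x68} × {p22, p23}, {x67, x68} × {p22, p24}, {x68, x69} × {p22, p23}, {x68, x69} × {p22, p24}, {x67, x68} × {p22, p23, p24}, {x67, x68, x69} × {p22, p23}, {x67, x68, x69} × {p22, p24}, {x68, x69} × {p22, p23, p24}, {x67, x68, x69} × {p22, p23, p24}}; |τ_{X×Y}| = 108.

Enumerate products U × V with U ∈ τ_X, V ∈ τ_Y (deduplicated):
  ∅ × ∅ = {} (∅)
  {x67} × {p22} = {(x67,p22)}
  {x67} × {p24} = {(x67,p24)}
  {x68} × {p22} = {(x68,p22)}
  {x68} × {p24} = {(x68,p24)}
  {x67} × {p22, p23} = {(x67,p22), (x67,p23)}
  {x67} × {p22, p24} = {(x67,p22), (x67,p24)}
  {x67, x68} × {p22} = {(x67,p22), (x68,p22)}
  {x67, x68} × {p24} = {(x67,p24), (x68,p24)}
  {x68} × {p22, p23} = {(x68,p22), (x68,p23)}
  {x68} × {p22, p24} = {(x68,p22), (x68,p24)}
  {x68, x69} × {p22} = {(x68,p22), (x69,p22)}
  {x68, x69} × {p24} = {(x68,p24), (x69,p24)}
  {x67} × {p22, p23, p24} = {(x67,p22), (x67,p23), (x67,p24)}
  {x67, x68, x69} × {p22} = {(x67,p22), (x68,p22), (x69,p22)}
  {x67, x68, x69} × {p24} = {(x67,p24), (x68,p24), (x69,p24)}
  {x68} × {p22, p23, p24} = {(x68,p22), (x68,p23), (x68,p24)}
  {x67, x68} × {p22, p23} = {(x67,p22), (x67,p23), (x68,p22), (x68,p23)}
  {x67, x68} × {p22, p24} = {(x67,p22), (x67,p24), (x68,p22), (x68,p24)}
  {x68, x69} × {p22, p23} = {(x68,p22), (x68,p23), (x69,p22), (x69,p23)}
  {x68, x69} × {p22, p24} = {(x68,p22), (x68,p24), (x69,p22), (x69,p24)}
  {x67, x68} × {p22, p23, p24} = {(x67,p22), (x67,p23), (x67,p24), (x68,p22), (x68,p23), (x68,p24)}
  {x67, x68, x69} × {p22, p23} = {(x67,p22), (x67,p23), (x68,p22), (x68,p23), (x69,p22), (x69,p23)}
  {x67, x68, x69} × {p22, p24} = {(x67,p22), (x67,p24), (x68,p22), (x68,p24), (x69,p22), (x69,p24)}
  {x68, x69} × {p22, p23, p24} = {(x68,p22), (x68,p23), (x68,p24), (x69,p22), (x69,p23), (x69,p24)}
  {x67, x68, x69} × {p22, p23, p24} = {(x67,p22), (x67,p23), (x67,p24), (x68,p22), (x68,p23), (x68,p24), (x69,p22), (x69,p23), (x69,p24)}
These 26 distinct sets form the basis B.
Close under arbitrary unions to get τ_{X×Y}; counting gives |τ_{X×Y}| = 108.


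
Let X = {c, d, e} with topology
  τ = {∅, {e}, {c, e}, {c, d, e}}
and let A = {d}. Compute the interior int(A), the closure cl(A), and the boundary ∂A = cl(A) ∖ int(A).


int(A) = ∅, cl(A) = {d}, ∂A = {d}.

Closed sets in (X, τ) are complements of opens:
  closed(X, τ) = {∅, {d}, {c, d}, {c, d, e}}.
int(A) = ⋃ {U ∈ τ : U ⊆ A}. Opens contained in A: ∅.
Taking the union of these: int(A) = ∅.
cl(A) = ⋂ {C closed : A ⊆ C}. Closed sets containing A: {d}, {c, d}, {c, d, e}.
Intersecting these: cl(A) = {d}.
∂A = cl(A) ∖ int(A) = {d} ∖ ∅ = {d}.


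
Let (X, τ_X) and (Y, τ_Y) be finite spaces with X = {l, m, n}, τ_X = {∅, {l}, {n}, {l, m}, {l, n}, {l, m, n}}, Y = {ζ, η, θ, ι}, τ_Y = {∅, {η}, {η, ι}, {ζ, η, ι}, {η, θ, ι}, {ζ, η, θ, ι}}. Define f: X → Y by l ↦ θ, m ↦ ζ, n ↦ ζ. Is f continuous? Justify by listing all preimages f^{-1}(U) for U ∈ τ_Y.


f is NOT continuous.

Compute f^{-1}(U) for each U ∈ τ_Y:
  U = ∅: f^{-1}(U) = ∅ ∈ τ_X ✓.
  U = {η}: f^{-1}(U) = ∅ ∈ τ_X ✓.
  U = {η, ι}: f^{-1}(U) = ∅ ∈ τ_X ✓.
  U = {ζ, η, ι}: f^{-1}(U) = {m, n} ∉ τ_X ✗.
  U = {η, θ, ι}: f^{-1}(U) = {l} ∈ τ_X ✓.
  U = {ζ, η, θ, ι}: f^{-1}(U) = {l, m, n} ∈ τ_X ✓.
Found U = {ζ, η, ι} with f^{-1}(U) = {m, n} not in τ_X. Therefore f is NOT continuous.


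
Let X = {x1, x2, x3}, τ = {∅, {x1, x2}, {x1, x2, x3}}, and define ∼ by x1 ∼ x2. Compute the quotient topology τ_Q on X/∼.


X/∼ = {[x1=x2], [x3]}; |τ_Q| = 3.

Equivalence classes: [x1=x2], [x3].
Quotient map π: X → X/∼ sends x1 ↦ [x1=x2], x2 ↦ [x1=x2], x3 ↦ [x3].
For each subset V ⊆ X/∼, compute π^{-1}(V) ⊆ X and check whether π^{-1}(V) ∈ τ. V is open in τ_Q iff π^{-1}(V) ∈ τ.
  V = {}: π^{-1}(V) = ∅ ∈ τ ✓.
  V = {[x1=x2]}: π^{-1}(V) = {x1, x2} ∈ τ ✓.
  V = {[x3]}: π^{-1}(V) = {x3} ∉ τ ✗.
  V = {[x1=x2], [x3]}: π^{-1}(V) = {x1, x2, x3} ∈ τ ✓.
Open sets in the quotient: τ_Q = {{}, {[x1=x2]}, {[x1=x2], [x3]}} (3 elements).


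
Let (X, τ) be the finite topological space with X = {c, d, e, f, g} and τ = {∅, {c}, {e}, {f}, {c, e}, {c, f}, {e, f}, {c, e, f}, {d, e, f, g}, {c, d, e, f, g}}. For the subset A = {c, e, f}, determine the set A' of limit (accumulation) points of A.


A' = {d, g}

For each x ∈ X, list the open sets U ∈ τ with x ∈ U, then check whether U ∩ (A ∖ {x}) ≠ ∅ for every such U.
  x = c: open {c} ∋ x has {c} ∩ (A ∖ {c}) = ∅, so x is NOT a limit point.
  x = d: opens ∋ x are {d, e, f, g}, {c, d, e, f, g}; each meets A ∖ {d}, so x IS a limit point.
  x = e: open {e} ∋ x has {e} ∩ (A ∖ {e}) = ∅, so x is NOT a limit point.
  x = f: open {f} ∋ x has {f} ∩ (A ∖ {f}) = ∅, so x is NOT a limit point.
  x = g: opens ∋ x are {d, e, f, g}, {c, d, e, f, g}; each meets A ∖ {g}, so x IS a limit point.
Collecting: A' = {d, g}.


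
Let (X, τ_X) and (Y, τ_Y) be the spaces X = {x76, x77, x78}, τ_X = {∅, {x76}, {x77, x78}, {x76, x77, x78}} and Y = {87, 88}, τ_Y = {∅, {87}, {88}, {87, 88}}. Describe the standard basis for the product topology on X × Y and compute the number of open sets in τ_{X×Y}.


Basis B = {∅ × ∅, {x76} × {87}, {x76} × {88}, {x76} × {87, 88}, {x77, x78} × {87}, {x77, x78} × {88}, {x76, x77, x78} × {87}, {x76, x77, x78} × {88}, {x77, x78} × {87, 88}, {x76, x77, x78} × {87, 88}}; |τ_{X×Y}| = 16.

Enumerate products U × V with U ∈ τ_X, V ∈ τ_Y (deduplicated):
  ∅ × ∅ = {} (∅)
  {x76} × {87} = {(x76,87)}
  {x76} × {88} = {(x76,88)}
  {x76} × {87, 88} = {(x76,87), (x76,88)}
  {x77, x78} × {87} = {(x77,87), (x78,87)}
  {x77, x78} × {88} = {(x77,88), (x78,88)}
  {x76, x77, x78} × {87} = {(x76,87), (x77,87), (x78,87)}
  {x76, x77, x78} × {88} = {(x76,88), (x77,88), (x78,88)}
  {x77, x78} × {87, 88} = {(x77,87), (x77,88), (x78,87), (x78,88)}
  {x76, x77, x78} × {87, 88} = {(x76,87), (x76,88), (x77,87), (x77,88), (x78,87), (x78,88)}
These 10 distinct sets form the basis B.
Close under arbitrary unions to get τ_{X×Y}; counting gives |τ_{X×Y}| = 16.


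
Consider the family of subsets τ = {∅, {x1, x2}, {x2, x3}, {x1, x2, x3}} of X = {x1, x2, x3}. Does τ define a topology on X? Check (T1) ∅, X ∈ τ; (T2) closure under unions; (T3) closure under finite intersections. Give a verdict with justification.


τ is NOT a topology on X.

Axiom (T1): ∅ ∈ τ? Yes; X ∈ τ? Yes.
Axiom (T2/T3): check pairwise unions and intersections of members of τ.
Counterexample for (T3): {x1, x2} ∩ {x2, x3} = {x2} ∉ τ. Therefore τ is NOT a topology.


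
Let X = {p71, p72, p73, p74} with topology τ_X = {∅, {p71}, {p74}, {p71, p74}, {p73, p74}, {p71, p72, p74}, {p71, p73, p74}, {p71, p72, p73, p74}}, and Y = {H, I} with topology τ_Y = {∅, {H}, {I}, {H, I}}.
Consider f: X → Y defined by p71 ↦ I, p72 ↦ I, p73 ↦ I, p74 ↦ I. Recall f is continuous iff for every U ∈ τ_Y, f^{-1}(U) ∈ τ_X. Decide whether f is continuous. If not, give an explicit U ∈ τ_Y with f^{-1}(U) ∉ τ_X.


f IS continuous.

Compute f^{-1}(U) for each U ∈ τ_Y:
  U = ∅: f^{-1}(U) = ∅ ∈ τ_X ✓.
  U = {H}: f^{-1}(U) = ∅ ∈ τ_X ✓.
  U = {I}: f^{-1}(U) = {p71, p72, p73, p74} ∈ τ_X ✓.
  U = {H, I}: f^{-1}(U) = {p71, p72, p73, p74} ∈ τ_X ✓.
Every preimage lies in τ_X, so f IS continuous.


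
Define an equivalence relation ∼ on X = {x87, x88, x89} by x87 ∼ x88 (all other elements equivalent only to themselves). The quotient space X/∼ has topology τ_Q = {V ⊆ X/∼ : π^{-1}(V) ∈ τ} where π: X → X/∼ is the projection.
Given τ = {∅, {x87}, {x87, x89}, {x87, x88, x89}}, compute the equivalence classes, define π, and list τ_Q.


X/∼ = {[x87=x88], [x89]}; |τ_Q| = 2.

Equivalence classes: [x87=x88], [x89].
Quotient map π: X → X/∼ sends x87 ↦ [x87=x88], x88 ↦ [x87=x88], x89 ↦ [x89].
For each subset V ⊆ X/∼, compute π^{-1}(V) ⊆ X and check whether π^{-1}(V) ∈ τ. V is open in τ_Q iff π^{-1}(V) ∈ τ.
  V = {}: π^{-1}(V) = ∅ ∈ τ ✓.
  V = {[x87=x88]}: π^{-1}(V) = {x87, x88} ∉ τ ✗.
  V = {[x89]}: π^{-1}(V) = {x89} ∉ τ ✗.
  V = {[x87=x88], [x89]}: π^{-1}(V) = {x87, x88, x89} ∈ τ ✓.
Open sets in the quotient: τ_Q = {{}, {[x87=x88], [x89]}} (2 elements).


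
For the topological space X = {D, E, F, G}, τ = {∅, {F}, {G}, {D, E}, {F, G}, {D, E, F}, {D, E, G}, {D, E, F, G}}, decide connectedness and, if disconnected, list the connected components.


(X, τ) is disconnected; components = [{F}, {G}, {D, E}].

Find clopen sets (U ∈ τ with X ∖ U ∈ τ):
  U = ∅, X ∖ U = {D, E, F, G} — both open, so U is clopen.
  U = {F}, X ∖ U = {D, E, G} — both open, so U is clopen.
  U = {G}, X ∖ U = {D, E, F} — both open, so U is clopen.
  U = {D, E}, X ∖ U = {F, G} — both open, so U is clopen.
  U = {F, G}, X ∖ U = {D, E} — both open, so U is clopen.
  U = {D, E, F}, X ∖ U = {G} — both open, so U is clopen.
  U = {D, E, G}, X ∖ U = {F} — both open, so U is clopen.
  U = {D, E, F, G}, X ∖ U = ∅ — both open, so U is clopen.
Nontrivial clopen(s) exist: e.g. {F}. So (X, τ) is disconnected.
Compute connected components by grouping points that agree on all clopens:
  component: {F}
  component: {G}
  component: {D, E}


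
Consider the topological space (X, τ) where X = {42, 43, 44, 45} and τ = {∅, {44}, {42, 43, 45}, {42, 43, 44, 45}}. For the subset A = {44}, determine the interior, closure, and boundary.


int(A) = {44}, cl(A) = {44}, ∂A = ∅.

Closed sets in (X, τ) are complements of opens:
  closed(X, τ) = {∅, {44}, {42, 43, 45}, {42, 43, 44, 45}}.
int(A) = ⋃ {U ∈ τ : U ⊆ A}. Opens contained in A: ∅, {44}.
Taking the union of these: int(A) = {44}.
cl(A) = ⋂ {C closed : A ⊆ C}. Closed sets containing A: {44}, {42, 43, 44, 45}.
Intersecting these: cl(A) = {44}.
∂A = cl(A) ∖ int(A) = {44} ∖ {44} = ∅.


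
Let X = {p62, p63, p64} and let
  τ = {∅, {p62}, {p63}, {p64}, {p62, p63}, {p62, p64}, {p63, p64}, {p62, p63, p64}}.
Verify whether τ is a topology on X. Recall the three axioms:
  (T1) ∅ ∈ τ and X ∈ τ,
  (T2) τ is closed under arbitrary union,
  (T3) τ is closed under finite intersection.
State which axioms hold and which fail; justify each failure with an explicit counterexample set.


τ IS a topology on X.

Axiom (T1): ∅ ∈ τ? Yes; X ∈ τ? Yes.
Axiom (T2/T3): check pairwise unions and intersections of members of τ.
All pairwise intersections and unions checked — each lies in τ. Therefore τ satisfies (T1), (T2), (T3): it IS a topology on X.


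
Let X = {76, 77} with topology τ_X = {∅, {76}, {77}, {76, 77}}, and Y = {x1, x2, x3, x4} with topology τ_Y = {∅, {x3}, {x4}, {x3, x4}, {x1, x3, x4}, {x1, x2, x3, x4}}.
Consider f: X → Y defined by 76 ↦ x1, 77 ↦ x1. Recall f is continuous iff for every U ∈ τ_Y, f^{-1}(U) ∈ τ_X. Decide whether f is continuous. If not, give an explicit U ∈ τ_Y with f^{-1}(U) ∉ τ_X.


f IS continuous.

Compute f^{-1}(U) for each U ∈ τ_Y:
  U = ∅: f^{-1}(U) = ∅ ∈ τ_X ✓.
  U = {x3}: f^{-1}(U) = ∅ ∈ τ_X ✓.
  U = {x4}: f^{-1}(U) = ∅ ∈ τ_X ✓.
  U = {x3, x4}: f^{-1}(U) = ∅ ∈ τ_X ✓.
  U = {x1, x3, x4}: f^{-1}(U) = {76, 77} ∈ τ_X ✓.
  U = {x1, x2, x3, x4}: f^{-1}(U) = {76, 77} ∈ τ_X ✓.
Every preimage lies in τ_X, so f IS continuous.


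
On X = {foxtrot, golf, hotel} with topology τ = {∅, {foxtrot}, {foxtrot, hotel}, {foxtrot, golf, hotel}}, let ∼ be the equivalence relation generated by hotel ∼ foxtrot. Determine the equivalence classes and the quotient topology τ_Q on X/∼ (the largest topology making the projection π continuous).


X/∼ = {[foxtrot=hotel], [golf]}; |τ_Q| = 3.

Equivalence classes: [foxtrot=hotel], [golf].
Quotient map π: X → X/∼ sends foxtrot ↦ [foxtrot=hotel], golf ↦ [golf], hotel ↦ [foxtrot=hotel].
For each subset V ⊆ X/∼, compute π^{-1}(V) ⊆ X and check whether π^{-1}(V) ∈ τ. V is open in τ_Q iff π^{-1}(V) ∈ τ.
  V = {}: π^{-1}(V) = ∅ ∈ τ ✓.
  V = {[foxtrot=hotel]}: π^{-1}(V) = {foxtrot, hotel} ∈ τ ✓.
  V = {[golf]}: π^{-1}(V) = {golf} ∉ τ ✗.
  V = {[foxtrot=hotel], [golf]}: π^{-1}(V) = {foxtrot, golf, hotel} ∈ τ ✓.
Open sets in the quotient: τ_Q = {{}, {[foxtrot=hotel]}, {[foxtrot=hotel], [golf]}} (3 elements).


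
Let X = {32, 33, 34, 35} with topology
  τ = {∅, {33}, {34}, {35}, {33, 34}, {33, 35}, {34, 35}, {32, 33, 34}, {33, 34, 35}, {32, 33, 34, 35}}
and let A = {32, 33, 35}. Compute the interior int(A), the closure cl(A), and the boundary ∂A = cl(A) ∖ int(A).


int(A) = {33, 35}, cl(A) = {32, 33, 35}, ∂A = {32}.

Closed sets in (X, τ) are complements of opens:
  closed(X, τ) = {∅, {32}, {35}, {32, 33}, {32, 34}, {32, 35}, {32, 33, 34}, {32, 33, 35}, {32, 34, 35}, {32, 33, 34, 35}}.
int(A) = ⋃ {U ∈ τ : U ⊆ A}. Opens contained in A: ∅, {33}, {35}, {33, 35}.
Taking the union of these: int(A) = {33, 35}.
cl(A) = ⋂ {C closed : A ⊆ C}. Closed sets containing A: {32, 33, 35}, {32, 33, 34, 35}.
Intersecting these: cl(A) = {32, 33, 35}.
∂A = cl(A) ∖ int(A) = {32, 33, 35} ∖ {33, 35} = {32}.


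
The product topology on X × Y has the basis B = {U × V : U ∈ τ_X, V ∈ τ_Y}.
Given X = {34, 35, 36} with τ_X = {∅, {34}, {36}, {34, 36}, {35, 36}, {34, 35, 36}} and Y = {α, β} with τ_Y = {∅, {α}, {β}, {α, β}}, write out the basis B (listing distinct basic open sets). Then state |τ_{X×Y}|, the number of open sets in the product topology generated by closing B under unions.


Basis B = {∅ × ∅, {34} × {α}, {34} × {β}, {36} × {α}, {36} × {β}, {34} × {α, β}, {34, 36} × {α}, {34, 36} × {β}, {35, 36} × {α}, {35, 36} × {β}, {36} × {α, β}, {34, 35, 36} × {α}, {34, 35, 36} × {β}, {34, 36} × {α, β}, {35, 36} × {α, β}, {34, 35, 36} × {α, β}}; |τ_{X×Y}| = 36.

Enumerate products U × V with U ∈ τ_X, V ∈ τ_Y (deduplicated):
  ∅ × ∅ = {} (∅)
  {34} × {α} = {(34,α)}
  {34} × {β} = {(34,β)}
  {36} × {α} = {(36,α)}
  {36} × {β} = {(36,β)}
  {34} × {α, β} = {(34,α), (34,β)}
  {34, 36} × {α} = {(34,α), (36,α)}
  {34, 36} × {β} = {(34,β), (36,β)}
  {35, 36} × {α} = {(35,α), (36,α)}
  {35, 36} × {β} = {(35,β), (36,β)}
  {36} × {α, β} = {(36,α), (36,β)}
  {34, 35, 36} × {α} = {(34,α), (35,α), (36,α)}
  {34, 35, 36} × {β} = {(34,β), (35,β), (36,β)}
  {34, 36} × {α, β} = {(34,α), (34,β), (36,α), (36,β)}
  {35, 36} × {α, β} = {(35,α), (35,β), (36,α), (36,β)}
  {34, 35, 36} × {α, β} = {(34,α), (34,β), (35,α), (35,β), (36,α), (36,β)}
These 16 distinct sets form the basis B.
Close under arbitrary unions to get τ_{X×Y}; counting gives |τ_{X×Y}| = 36.


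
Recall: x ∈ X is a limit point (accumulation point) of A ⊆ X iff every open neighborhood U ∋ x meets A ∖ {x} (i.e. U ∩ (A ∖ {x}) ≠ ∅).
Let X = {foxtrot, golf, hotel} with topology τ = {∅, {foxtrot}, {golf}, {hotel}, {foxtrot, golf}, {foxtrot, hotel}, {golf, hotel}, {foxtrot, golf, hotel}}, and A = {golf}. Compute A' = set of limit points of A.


A' = ∅

For each x ∈ X, list the open sets U ∈ τ with x ∈ U, then check whether U ∩ (A ∖ {x}) ≠ ∅ for every such U.
  x = foxtrot: open {foxtrot} ∋ x has {foxtrot} ∩ (A ∖ {foxtrot}) = ∅, so x is NOT a limit point.
  x = golf: open {golf} ∋ x has {golf} ∩ (A ∖ {golf}) = ∅, so x is NOT a limit point.
  x = hotel: open {hotel} ∋ x has {hotel} ∩ (A ∖ {hotel}) = ∅, so x is NOT a limit point.
Collecting: A' = ∅.


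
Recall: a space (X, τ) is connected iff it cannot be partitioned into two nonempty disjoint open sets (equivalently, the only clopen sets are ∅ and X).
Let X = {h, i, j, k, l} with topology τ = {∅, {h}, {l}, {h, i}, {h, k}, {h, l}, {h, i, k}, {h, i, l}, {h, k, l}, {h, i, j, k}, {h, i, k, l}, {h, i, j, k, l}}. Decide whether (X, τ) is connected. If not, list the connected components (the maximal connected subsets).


(X, τ) is disconnected; components = [{l}, {h, i, j, k}].

Find clopen sets (U ∈ τ with X ∖ U ∈ τ):
  U = ∅, X ∖ U = {h, i, j, k, l} — both open, so U is clopen.
  U = {l}, X ∖ U = {h, i, j, k} — both open, so U is clopen.
  U = {h, i, j, k}, X ∖ U = {l} — both open, so U is clopen.
  U = {h, i, j, k, l}, X ∖ U = ∅ — both open, so U is clopen.
Nontrivial clopen(s) exist: e.g. {l}. So (X, τ) is disconnected.
Compute connected components by grouping points that agree on all clopens:
  component: {l}
  component: {h, i, j, k}


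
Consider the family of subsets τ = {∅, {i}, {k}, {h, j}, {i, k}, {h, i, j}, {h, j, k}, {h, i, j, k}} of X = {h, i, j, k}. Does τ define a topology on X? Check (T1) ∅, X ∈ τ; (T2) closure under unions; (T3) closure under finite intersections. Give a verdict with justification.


τ IS a topology on X.

Axiom (T1): ∅ ∈ τ? Yes; X ∈ τ? Yes.
Axiom (T2/T3): check pairwise unions and intersections of members of τ.
All pairwise intersections and unions checked — each lies in τ. Therefore τ satisfies (T1), (T2), (T3): it IS a topology on X.


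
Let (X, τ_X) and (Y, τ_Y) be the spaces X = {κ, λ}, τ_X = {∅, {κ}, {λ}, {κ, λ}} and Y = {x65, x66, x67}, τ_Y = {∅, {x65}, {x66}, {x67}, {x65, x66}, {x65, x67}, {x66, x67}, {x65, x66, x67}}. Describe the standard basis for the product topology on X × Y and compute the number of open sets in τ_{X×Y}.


Basis B = {∅ × ∅, {κ} × {x65}, {κ} × {x66}, {κ} × {x67}, {λ} × {x65}, {λ} × {x66}, {λ} × {x67}, {κ} × {x65, x66}, {κ} × {x65, x67}, {κ, λ} × {x65}, {κ} × {x66, x67}, {κ, λ} × {x66}, {κ, λ} × {x67}, {λ} × {x65, x66}, {λ} × {x65, x67}, {λ} × {x66, x67}, {κ} × {x65, x66, x67}, {λ} × {x65, x66, x67}, {κ, λ} × {x65, x66}, {κ, λ} × {x65, x67}, {κ, λ} × {x66, x67}, {κ, λ} × {x65, x66, x67}}; |τ_{X×Y}| = 64.

Enumerate products U × V with U ∈ τ_X, V ∈ τ_Y (deduplicated):
  ∅ × ∅ = {} (∅)
  {κ} × {x65} = {(κ,x65)}
  {κ} × {x66} = {(κ,x66)}
  {κ} × {x67} = {(κ,x67)}
  {λ} × {x65} = {(λ,x65)}
  {λ} × {x66} = {(λ,x66)}
  {λ} × {x67} = {(λ,x67)}
  {κ} × {x65, x66} = {(κ,x65), (κ,x66)}
  {κ} × {x65, x67} = {(κ,x65), (κ,x67)}
  {κ, λ} × {x65} = {(κ,x65), (λ,x65)}
  {κ} × {x66, x67} = {(κ,x66), (κ,x67)}
  {κ, λ} × {x66} = {(κ,x66), (λ,x66)}
  {κ, λ} × {x67} = {(κ,x67), (λ,x67)}
  {λ} × {x65, x66} = {(λ,x65), (λ,x66)}
  {λ} × {x65, x67} = {(λ,x65), (λ,x67)}
  {λ} × {x66, x67} = {(λ,x66), (λ,x67)}
  {κ} × {x65, x66, x67} = {(κ,x65), (κ,x66), (κ,x67)}
  {λ} × {x65, x66, x67} = {(λ,x65), (λ,x66), (λ,x67)}
  {κ, λ} × {x65, x66} = {(κ,x65), (κ,x66), (λ,x65), (λ,x66)}
  {κ, λ} × {x65, x67} = {(κ,x65), (κ,x67), (λ,x65), (λ,x67)}
  {κ, λ} × {x66, x67} = {(κ,x66), (κ,x67), (λ,x66), (λ,x67)}
  {κ, λ} × {x65, x66, x67} = {(κ,x65), (κ,x66), (κ,x67), (λ,x65), (λ,x66), (λ,x67)}
These 22 distinct sets form the basis B.
Close under arbitrary unions to get τ_{X×Y}; counting gives |τ_{X×Y}| = 64.


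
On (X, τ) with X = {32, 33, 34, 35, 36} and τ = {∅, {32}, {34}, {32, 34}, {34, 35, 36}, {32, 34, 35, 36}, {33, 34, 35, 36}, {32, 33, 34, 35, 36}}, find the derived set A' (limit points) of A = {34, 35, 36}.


A' = {33, 35, 36}

For each x ∈ X, list the open sets U ∈ τ with x ∈ U, then check whether U ∩ (A ∖ {x}) ≠ ∅ for every such U.
  x = 32: open {32} ∋ x has {32} ∩ (A ∖ {32}) = ∅, so x is NOT a limit point.
  x = 33: opens ∋ x are {33, 34, 35, 36}, {32, 33, 34, 35, 36}; each meets A ∖ {33}, so x IS a limit point.
  x = 34: open {34} ∋ x has {34} ∩ (A ∖ {34}) = ∅, so x is NOT a limit point.
  x = 35: opens ∋ x are {34, 35, 36}, {32, 34, 35, 36}, {33, 34, 35, 36}, {32, 33, 34, 35, 36}; each meets A ∖ {35}, so x IS a limit point.
  x = 36: opens ∋ x are {34, 35, 36}, {32, 34, 35, 36}, {33, 34, 35, 36}, {32, 33, 34, 35, 36}; each meets A ∖ {36}, so x IS a limit point.
Collecting: A' = {33, 35, 36}.


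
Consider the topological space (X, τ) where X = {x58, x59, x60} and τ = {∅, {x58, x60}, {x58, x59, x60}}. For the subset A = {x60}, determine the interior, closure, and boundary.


int(A) = ∅, cl(A) = {x58, x59, x60}, ∂A = {x58, x59, x60}.

Closed sets in (X, τ) are complements of opens:
  closed(X, τ) = {∅, {x59}, {x58, x59, x60}}.
int(A) = ⋃ {U ∈ τ : U ⊆ A}. Opens contained in A: ∅.
Taking the union of these: int(A) = ∅.
cl(A) = ⋂ {C closed : A ⊆ C}. Closed sets containing A: {x58, x59, x60}.
Intersecting these: cl(A) = {x58, x59, x60}.
∂A = cl(A) ∖ int(A) = {x58, x59, x60} ∖ ∅ = {x58, x59, x60}.


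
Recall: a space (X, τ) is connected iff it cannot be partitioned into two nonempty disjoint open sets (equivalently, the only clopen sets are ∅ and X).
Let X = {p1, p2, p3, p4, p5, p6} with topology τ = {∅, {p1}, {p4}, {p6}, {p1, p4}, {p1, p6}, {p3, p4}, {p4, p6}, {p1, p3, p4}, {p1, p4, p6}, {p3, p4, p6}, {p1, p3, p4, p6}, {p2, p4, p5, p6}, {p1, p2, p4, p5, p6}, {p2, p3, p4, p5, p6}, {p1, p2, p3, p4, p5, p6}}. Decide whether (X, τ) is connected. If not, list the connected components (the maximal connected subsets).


(X, τ) is disconnected; components = [{p1}, {p2, p3, p4, p5, p6}].

Find clopen sets (U ∈ τ with X ∖ U ∈ τ):
  U = ∅, X ∖ U = {p1, p2, p3, p4, p5, p6} — both open, so U is clopen.
  U = {p1}, X ∖ U = {p2, p3, p4, p5, p6} — both open, so U is clopen.
  U = {p2, p3, p4, p5, p6}, X ∖ U = {p1} — both open, so U is clopen.
  U = {p1, p2, p3, p4, p5, p6}, X ∖ U = ∅ — both open, so U is clopen.
Nontrivial clopen(s) exist: e.g. {p2, p3, p4, p5, p6}. So (X, τ) is disconnected.
Compute connected components by grouping points that agree on all clopens:
  component: {p1}
  component: {p2, p3, p4, p5, p6}


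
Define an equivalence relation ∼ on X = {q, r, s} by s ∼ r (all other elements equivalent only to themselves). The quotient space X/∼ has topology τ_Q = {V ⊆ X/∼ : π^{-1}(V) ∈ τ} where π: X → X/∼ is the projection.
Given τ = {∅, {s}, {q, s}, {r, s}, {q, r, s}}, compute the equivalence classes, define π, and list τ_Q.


X/∼ = {[q], [r=s]}; |τ_Q| = 3.

Equivalence classes: [q], [r=s].
Quotient map π: X → X/∼ sends q ↦ [q], r ↦ [r=s], s ↦ [r=s].
For each subset V ⊆ X/∼, compute π^{-1}(V) ⊆ X and check whether π^{-1}(V) ∈ τ. V is open in τ_Q iff π^{-1}(V) ∈ τ.
  V = {}: π^{-1}(V) = ∅ ∈ τ ✓.
  V = {[q]}: π^{-1}(V) = {q} ∉ τ ✗.
  V = {[r=s]}: π^{-1}(V) = {r, s} ∈ τ ✓.
  V = {[q], [r=s]}: π^{-1}(V) = {q, r, s} ∈ τ ✓.
Open sets in the quotient: τ_Q = {{}, {[r=s]}, {[q], [r=s]}} (3 elements).


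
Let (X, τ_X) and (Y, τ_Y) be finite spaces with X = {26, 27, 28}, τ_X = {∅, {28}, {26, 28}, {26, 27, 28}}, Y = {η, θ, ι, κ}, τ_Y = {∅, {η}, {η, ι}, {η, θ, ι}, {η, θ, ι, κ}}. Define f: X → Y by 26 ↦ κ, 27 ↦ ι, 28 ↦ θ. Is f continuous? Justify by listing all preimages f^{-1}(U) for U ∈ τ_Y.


f is NOT continuous.

Compute f^{-1}(U) for each U ∈ τ_Y:
  U = ∅: f^{-1}(U) = ∅ ∈ τ_X ✓.
  U = {η}: f^{-1}(U) = ∅ ∈ τ_X ✓.
  U = {η, ι}: f^{-1}(U) = {27} ∉ τ_X ✗.
  U = {η, θ, ι}: f^{-1}(U) = {27, 28} ∉ τ_X ✗.
  U = {η, θ, ι, κ}: f^{-1}(U) = {26, 27, 28} ∈ τ_X ✓.
Found U = {η, ι} with f^{-1}(U) = {27} not in τ_X. Therefore f is NOT continuous.


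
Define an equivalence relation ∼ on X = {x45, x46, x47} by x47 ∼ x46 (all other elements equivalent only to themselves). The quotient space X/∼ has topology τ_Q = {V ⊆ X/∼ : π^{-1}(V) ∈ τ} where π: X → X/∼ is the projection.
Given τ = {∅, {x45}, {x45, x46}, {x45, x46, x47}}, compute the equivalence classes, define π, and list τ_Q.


X/∼ = {[x45], [x46=x47]}; |τ_Q| = 3.

Equivalence classes: [x45], [x46=x47].
Quotient map π: X → X/∼ sends x45 ↦ [x45], x46 ↦ [x46=x47], x47 ↦ [x46=x47].
For each subset V ⊆ X/∼, compute π^{-1}(V) ⊆ X and check whether π^{-1}(V) ∈ τ. V is open in τ_Q iff π^{-1}(V) ∈ τ.
  V = {}: π^{-1}(V) = ∅ ∈ τ ✓.
  V = {[x45]}: π^{-1}(V) = {x45} ∈ τ ✓.
  V = {[x46=x47]}: π^{-1}(V) = {x46, x47} ∉ τ ✗.
  V = {[x45], [x46=x47]}: π^{-1}(V) = {x45, x46, x47} ∈ τ ✓.
Open sets in the quotient: τ_Q = {{}, {[x45]}, {[x45], [x46=x47]}} (3 elements).


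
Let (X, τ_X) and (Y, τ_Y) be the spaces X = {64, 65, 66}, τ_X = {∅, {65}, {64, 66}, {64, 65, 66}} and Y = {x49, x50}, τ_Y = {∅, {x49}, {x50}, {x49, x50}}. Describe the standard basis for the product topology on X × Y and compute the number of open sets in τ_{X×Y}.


Basis B = {∅ × ∅, {65} × {x49}, {65} × {x50}, {64, 66} × {x49}, {64, 66} × {x50}, {65} × {x49, x50}, {64, 65, 66} × {x49}, {64, 65, 66} × {x50}, {64, 66} × {x49, x50}, {64, 65, 66} × {x49, x50}}; |τ_{X×Y}| = 16.

Enumerate products U × V with U ∈ τ_X, V ∈ τ_Y (deduplicated):
  ∅ × ∅ = {} (∅)
  {65} × {x49} = {(65,x49)}
  {65} × {x50} = {(65,x50)}
  {64, 66} × {x49} = {(64,x49), (66,x49)}
  {64, 66} × {x50} = {(64,x50), (66,x50)}
  {65} × {x49, x50} = {(65,x49), (65,x50)}
  {64, 65, 66} × {x49} = {(64,x49), (65,x49), (66,x49)}
  {64, 65, 66} × {x50} = {(64,x50), (65,x50), (66,x50)}
  {64, 66} × {x49, x50} = {(64,x49), (64,x50), (66,x49), (66,x50)}
  {64, 65, 66} × {x49, x50} = {(64,x49), (64,x50), (65,x49), (65,x50), (66,x49), (66,x50)}
These 10 distinct sets form the basis B.
Close under arbitrary unions to get τ_{X×Y}; counting gives |τ_{X×Y}| = 16.


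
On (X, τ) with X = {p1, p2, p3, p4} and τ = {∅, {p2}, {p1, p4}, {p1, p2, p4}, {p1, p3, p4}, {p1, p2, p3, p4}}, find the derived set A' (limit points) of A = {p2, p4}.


A' = {p1, p3}

For each x ∈ X, list the open sets U ∈ τ with x ∈ U, then check whether U ∩ (A ∖ {x}) ≠ ∅ for every such U.
  x = p1: opens ∋ x are {p1, p4}, {p1, p2, p4}, {p1, p3, p4}, {p1, p2, p3, p4}; each meets A ∖ {p1}, so x IS a limit point.
  x = p2: open {p2} ∋ x has {p2} ∩ (A ∖ {p2}) = ∅, so x is NOT a limit point.
  x = p3: opens ∋ x are {p1, p3, p4}, {p1, p2, p3, p4}; each meets A ∖ {p3}, so x IS a limit point.
  x = p4: open {p1, p4} ∋ x has {p1, p4} ∩ (A ∖ {p4}) = ∅, so x is NOT a limit point.
Collecting: A' = {p1, p3}.
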